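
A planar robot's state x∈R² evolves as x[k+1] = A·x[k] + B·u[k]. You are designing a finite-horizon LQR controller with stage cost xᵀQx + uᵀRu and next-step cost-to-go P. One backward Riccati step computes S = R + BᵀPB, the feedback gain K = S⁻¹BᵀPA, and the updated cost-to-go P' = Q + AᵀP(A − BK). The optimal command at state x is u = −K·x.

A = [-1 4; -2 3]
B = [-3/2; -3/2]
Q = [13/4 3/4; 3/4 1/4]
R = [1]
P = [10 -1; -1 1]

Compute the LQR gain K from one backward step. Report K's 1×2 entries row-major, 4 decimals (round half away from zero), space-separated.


0.6353 -2.5412

BᵀP = [-13.5000 0.0000]
S = R + BᵀPB = [1] + [20.2500] = [21.2500]
BᵀPA = [13.5000 -54.0000]
K = S⁻¹·BᵀPA = [0.6353 -2.5412]
A−BK = [-0.0471 0.1882; -1.0471 -0.8118]
AᵀP(A−BK) = [1.4235 -0.6941; -0.6941 7.7765]
P' = Q + AᵀP(A−BK) = [4.6735 0.0559; 0.0559 8.0265]
tr(P') = 12.7000


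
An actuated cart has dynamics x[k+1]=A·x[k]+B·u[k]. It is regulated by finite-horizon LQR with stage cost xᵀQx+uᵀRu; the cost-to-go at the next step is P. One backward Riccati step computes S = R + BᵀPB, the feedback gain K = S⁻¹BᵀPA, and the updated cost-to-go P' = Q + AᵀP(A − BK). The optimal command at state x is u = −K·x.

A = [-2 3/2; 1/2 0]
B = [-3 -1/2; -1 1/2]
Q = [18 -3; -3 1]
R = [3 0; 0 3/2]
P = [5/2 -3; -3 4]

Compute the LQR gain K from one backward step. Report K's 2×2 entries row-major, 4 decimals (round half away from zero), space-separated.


0.6122 -0.3796 0.9388 -0.5020

BᵀP = [-4.5000 5.0000; -2.7500 3.5000]
S = R + BᵀPB = [3 0; 0 3/2] + [8.5000 4.7500; 4.7500 3.1250] = [11.5000 4.7500; 4.7500 4.6250]
BᵀPA = [11.5000 -6.7500; 7.2500 -4.1250]
K = S⁻¹·BᵀPA = [0.6122 -0.3796; 0.9388 -0.5020]
A−BK = [0.3061 0.1102; 0.6429 -0.1286]
AᵀP(A−BK) = [3.1531 -1.7449; -1.7449 0.9918]
P' = Q + AᵀP(A−BK) = [21.1531 -4.7449; -4.7449 1.9918]
tr(P') = 23.1449


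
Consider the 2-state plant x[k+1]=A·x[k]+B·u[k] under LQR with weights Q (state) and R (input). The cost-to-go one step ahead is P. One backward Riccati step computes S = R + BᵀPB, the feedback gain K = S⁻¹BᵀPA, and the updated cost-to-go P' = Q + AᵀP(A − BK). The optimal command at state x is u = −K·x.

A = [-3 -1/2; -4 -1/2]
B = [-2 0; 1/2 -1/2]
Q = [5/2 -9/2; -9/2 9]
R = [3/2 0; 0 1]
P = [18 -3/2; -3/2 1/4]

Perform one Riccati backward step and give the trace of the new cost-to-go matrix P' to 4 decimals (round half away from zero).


16.7607

BᵀP = [-36.7500 3.1250; 0.7500 -0.1250]
S = R + BᵀPB = [3/2 0; 0 1] + [75.0625 -1.5625; -1.5625 0.0625] = [76.5625 -1.5625; -1.5625 1.0625]
BᵀPA = [97.7500 16.8125; -1.7500 -0.3125]
K = S⁻¹·BᵀPA = [1.2816 0.2202; 0.2376 0.0297]
A−BK = [-0.4368 -0.0596; -4.5220 -0.5952]
AᵀP(A−BK) = [5.1410 0.7776; 0.7776 0.1197]
P' = Q + AᵀP(A−BK) = [7.6410 -3.7224; -3.7224 9.1197]
tr(P') = 16.7607


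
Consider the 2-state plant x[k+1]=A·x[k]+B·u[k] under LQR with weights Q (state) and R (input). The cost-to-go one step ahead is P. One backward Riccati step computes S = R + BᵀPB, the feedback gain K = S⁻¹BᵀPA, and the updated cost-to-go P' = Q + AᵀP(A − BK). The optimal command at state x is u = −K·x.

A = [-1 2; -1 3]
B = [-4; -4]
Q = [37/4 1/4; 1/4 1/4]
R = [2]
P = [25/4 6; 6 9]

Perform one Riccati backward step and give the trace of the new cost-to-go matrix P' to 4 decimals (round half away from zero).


BᵀP = [-49.0000 -60.0000]
S = R + BᵀPB = [2] + [436.0000] = [438.0000]
BᵀPA = [109.0000 -278.0000]
K = S⁻¹·BᵀPA = [0.2489 -0.6347]
A−BK = [-0.0046 -0.5388; -0.0046 0.4612]
AᵀP(A−BK) = [0.1244 -0.3174; -0.3174 1.5525]
P' = Q + AᵀP(A−BK) = [9.3744 -0.0674; -0.0674 1.8025]
tr(P') = 11.1769

11.1769


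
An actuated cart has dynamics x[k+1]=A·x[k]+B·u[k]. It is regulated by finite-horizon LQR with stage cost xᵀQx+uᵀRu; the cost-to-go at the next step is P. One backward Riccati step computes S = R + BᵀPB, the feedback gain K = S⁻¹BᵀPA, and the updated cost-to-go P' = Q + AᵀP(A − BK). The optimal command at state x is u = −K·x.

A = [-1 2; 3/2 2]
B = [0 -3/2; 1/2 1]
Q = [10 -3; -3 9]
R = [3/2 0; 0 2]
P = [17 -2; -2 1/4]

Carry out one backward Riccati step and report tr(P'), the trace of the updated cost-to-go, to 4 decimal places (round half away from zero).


BᵀP = [-1.0000 0.1250; -27.5000 3.2500]
S = R + BᵀPB = [3/2 0; 0 2] + [0.0625 1.6250; 1.6250 44.5000] = [1.5625 1.6250; 1.6250 46.5000]
BᵀPA = [1.1875 -1.7500; 32.3750 -48.5000]
K = S⁻¹·BᵀPA = [0.0373 -0.0366; 0.6949 -1.0417]
A−BK = [0.0424 0.4374; 0.7864 3.0600]
AᵀP(A−BK) = [1.0198 -1.4805; -1.4805 2.4120]
P' = Q + AᵀP(A−BK) = [11.0198 -4.4805; -4.4805 11.4120]
tr(P') = 22.4317

22.4317


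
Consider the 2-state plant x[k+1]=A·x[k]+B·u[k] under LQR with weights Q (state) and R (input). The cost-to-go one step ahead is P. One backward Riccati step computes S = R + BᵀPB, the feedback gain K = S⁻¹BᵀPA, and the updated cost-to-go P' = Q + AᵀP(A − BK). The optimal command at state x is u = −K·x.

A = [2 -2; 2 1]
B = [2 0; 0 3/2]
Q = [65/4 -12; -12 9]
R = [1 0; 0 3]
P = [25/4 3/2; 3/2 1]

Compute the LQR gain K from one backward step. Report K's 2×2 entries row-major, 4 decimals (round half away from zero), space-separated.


BᵀP = [12.5000 3.0000; 2.2500 1.5000]
S = R + BᵀPB = [1 0; 0 3] + [25.0000 4.5000; 4.5000 2.2500] = [26.0000 4.5000; 4.5000 5.2500]
BᵀPA = [31.0000 -22.0000; 7.5000 -3.0000]
K = S⁻¹·BᵀPA = [1.1097 -0.8774; 0.4774 0.1806]
A−BK = [-0.2194 -0.2452; 1.2839 0.7290]
AᵀP(A−BK) = [3.0194 -0.1548; -0.1548 1.2387]
P' = Q + AᵀP(A−BK) = [19.2694 -12.1548; -12.1548 10.2387]
tr(P') = 29.5081

1.1097 -0.8774 0.4774 0.1806


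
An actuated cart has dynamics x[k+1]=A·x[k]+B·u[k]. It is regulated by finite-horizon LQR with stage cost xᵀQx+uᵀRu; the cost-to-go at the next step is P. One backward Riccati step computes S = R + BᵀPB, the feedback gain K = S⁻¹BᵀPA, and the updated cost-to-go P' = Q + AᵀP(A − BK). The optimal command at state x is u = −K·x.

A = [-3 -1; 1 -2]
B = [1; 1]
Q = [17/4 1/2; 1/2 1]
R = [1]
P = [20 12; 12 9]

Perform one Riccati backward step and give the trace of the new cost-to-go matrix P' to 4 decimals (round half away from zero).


BᵀP = [32.0000 21.0000]
S = R + BᵀPB = [1] + [53.0000] = [54.0000]
BᵀPA = [-75.0000 -74.0000]
K = S⁻¹·BᵀPA = [-1.3889 -1.3704]
A−BK = [-1.6111 0.3704; 2.3889 -0.6296]
AᵀP(A−BK) = [12.8333 -0.7778; -0.7778 2.5926]
P' = Q + AᵀP(A−BK) = [17.0833 -0.2778; -0.2778 3.5926]
tr(P') = 20.6759

20.6759


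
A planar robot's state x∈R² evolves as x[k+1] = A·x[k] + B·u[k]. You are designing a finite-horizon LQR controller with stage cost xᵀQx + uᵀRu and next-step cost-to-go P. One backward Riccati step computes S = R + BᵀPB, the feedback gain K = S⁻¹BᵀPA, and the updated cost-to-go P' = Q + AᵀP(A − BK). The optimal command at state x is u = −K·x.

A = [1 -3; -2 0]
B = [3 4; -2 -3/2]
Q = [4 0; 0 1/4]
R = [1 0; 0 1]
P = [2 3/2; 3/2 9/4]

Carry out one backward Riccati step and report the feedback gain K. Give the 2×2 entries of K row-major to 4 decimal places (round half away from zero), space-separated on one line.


BᵀP = [3.0000 0.0000; 5.7500 2.6250]
S = R + BᵀPB = [1 0; 0 1] + [9.0000 12.0000; 12.0000 19.0625] = [10.0000 12.0000; 12.0000 20.0625]
BᵀPA = [3.0000 -9.0000; 0.5000 -17.2500]
K = S⁻¹·BᵀPA = [0.9570 0.4669; -0.5475 -1.1391]
A−BK = [0.3190 0.1556; -0.9073 -0.7748]
AᵀP(A−BK) = [2.4029 2.1689; 2.1689 2.5530]
P' = Q + AᵀP(A−BK) = [6.4029 2.1689; 2.1689 2.8030]
tr(P') = 9.2058

0.9570 0.4669 -0.5475 -1.1391


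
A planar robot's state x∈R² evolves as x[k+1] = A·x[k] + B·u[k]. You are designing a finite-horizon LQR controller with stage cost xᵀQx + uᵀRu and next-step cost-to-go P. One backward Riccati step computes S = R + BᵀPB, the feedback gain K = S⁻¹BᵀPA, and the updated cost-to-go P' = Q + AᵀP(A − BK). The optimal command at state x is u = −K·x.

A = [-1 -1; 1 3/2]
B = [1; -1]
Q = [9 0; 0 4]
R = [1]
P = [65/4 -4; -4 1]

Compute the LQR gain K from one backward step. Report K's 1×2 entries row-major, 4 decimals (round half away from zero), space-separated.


BᵀP = [20.2500 -5.0000]
S = R + BᵀPB = [1] + [25.2500] = [26.2500]
BᵀPA = [-25.2500 -27.7500]
K = S⁻¹·BᵀPA = [-0.9619 -1.0571]
A−BK = [-0.0381 0.0571; 0.0381 0.4429]
AᵀP(A−BK) = [0.9619 1.0571; 1.0571 1.1643]
P' = Q + AᵀP(A−BK) = [9.9619 1.0571; 1.0571 5.1643]
tr(P') = 15.1262

-0.9619 -1.0571


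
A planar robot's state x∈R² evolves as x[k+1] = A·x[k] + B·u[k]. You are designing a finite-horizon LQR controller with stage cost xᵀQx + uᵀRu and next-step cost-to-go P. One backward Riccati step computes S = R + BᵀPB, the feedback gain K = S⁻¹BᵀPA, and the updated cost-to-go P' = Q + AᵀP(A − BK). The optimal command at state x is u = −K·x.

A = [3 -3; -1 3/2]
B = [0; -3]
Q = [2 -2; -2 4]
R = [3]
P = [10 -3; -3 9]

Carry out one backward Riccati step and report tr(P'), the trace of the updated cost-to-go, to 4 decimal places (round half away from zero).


BᵀP = [9.0000 -27.0000]
S = R + BᵀPB = [3] + [81.0000] = [84.0000]
BᵀPA = [54.0000 -67.5000]
K = S⁻¹·BᵀPA = [0.6429 -0.8036]
A−BK = [3.0000 -3.0000; 0.9286 -0.9107]
AᵀP(A−BK) = [82.2857 -82.6071; -82.6071 83.0089]
P' = Q + AᵀP(A−BK) = [84.2857 -84.6071; -84.6071 87.0089]
tr(P') = 171.2946

171.2946


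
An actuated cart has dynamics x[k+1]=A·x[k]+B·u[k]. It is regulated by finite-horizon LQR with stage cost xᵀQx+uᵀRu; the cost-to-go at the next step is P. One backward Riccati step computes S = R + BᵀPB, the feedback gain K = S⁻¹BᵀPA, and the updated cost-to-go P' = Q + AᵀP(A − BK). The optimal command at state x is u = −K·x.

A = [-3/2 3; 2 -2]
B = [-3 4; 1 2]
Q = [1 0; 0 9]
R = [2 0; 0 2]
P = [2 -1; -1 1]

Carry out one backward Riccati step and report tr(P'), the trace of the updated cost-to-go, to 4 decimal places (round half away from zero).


14.5696

BᵀP = [-7.0000 4.0000; 6.0000 -2.0000]
S = R + BᵀPB = [2 0; 0 2] + [25.0000 -20.0000; -20.0000 20.0000] = [27.0000 -20.0000; -20.0000 22.0000]
BᵀPA = [18.5000 -29.0000; -13.0000 22.0000]
K = S⁻¹·BᵀPA = [0.7577 -1.0206; 0.0979 0.0722]
A−BK = [0.3814 -0.3505; 1.0464 -1.1237]
AᵀP(A−BK) = [1.7552 -2.1804; -2.1804 2.8144]
P' = Q + AᵀP(A−BK) = [2.7552 -2.1804; -2.1804 11.8144]
tr(P') = 14.5696


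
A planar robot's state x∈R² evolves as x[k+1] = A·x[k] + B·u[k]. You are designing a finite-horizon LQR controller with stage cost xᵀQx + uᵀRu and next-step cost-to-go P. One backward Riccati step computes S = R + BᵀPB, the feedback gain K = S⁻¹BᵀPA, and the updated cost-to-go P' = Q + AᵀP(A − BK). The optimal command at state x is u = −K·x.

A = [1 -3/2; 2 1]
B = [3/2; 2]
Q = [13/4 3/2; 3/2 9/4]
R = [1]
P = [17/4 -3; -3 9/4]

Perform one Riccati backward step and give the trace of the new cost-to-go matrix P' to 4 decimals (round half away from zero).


27.2700

BᵀP = [0.3750 0.0000]
S = R + BᵀPB = [1] + [0.5625] = [1.5625]
BᵀPA = [0.3750 -0.5625]
K = S⁻¹·BᵀPA = [0.2400 -0.3600]
A−BK = [0.6400 -0.9600; 1.5200 1.7200]
AᵀP(A−BK) = [1.1600 4.2600; 4.2600 20.6100]
P' = Q + AᵀP(A−BK) = [4.4100 5.7600; 5.7600 22.8600]
tr(P') = 27.2700


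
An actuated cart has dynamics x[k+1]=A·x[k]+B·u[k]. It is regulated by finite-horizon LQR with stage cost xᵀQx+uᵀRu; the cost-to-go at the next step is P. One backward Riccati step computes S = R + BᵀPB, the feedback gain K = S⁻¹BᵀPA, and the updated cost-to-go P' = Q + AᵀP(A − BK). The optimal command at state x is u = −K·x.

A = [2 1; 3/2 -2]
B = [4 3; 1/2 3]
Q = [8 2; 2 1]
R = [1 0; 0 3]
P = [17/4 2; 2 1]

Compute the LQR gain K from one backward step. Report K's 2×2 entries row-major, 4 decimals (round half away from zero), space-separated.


0.4384 0.0777 0.1872 -0.0629

BᵀP = [18.0000 8.5000; 18.7500 9.0000]
S = R + BᵀPB = [1 0; 0 3] + [76.2500 79.5000; 79.5000 83.2500] = [77.2500 79.5000; 79.5000 86.2500]
BᵀPA = [48.7500 1.0000; 51.0000 0.7500]
K = S⁻¹·BᵀPA = [0.4384 0.0777; 0.1872 -0.0629]
A−BK = [-0.3153 0.8779; 0.7192 -1.8500]
AᵀP(A−BK) = [0.3300 -0.0788; -0.0788 0.2195]
P' = Q + AᵀP(A−BK) = [8.3300 1.9212; 1.9212 1.2195]
tr(P') = 9.5495


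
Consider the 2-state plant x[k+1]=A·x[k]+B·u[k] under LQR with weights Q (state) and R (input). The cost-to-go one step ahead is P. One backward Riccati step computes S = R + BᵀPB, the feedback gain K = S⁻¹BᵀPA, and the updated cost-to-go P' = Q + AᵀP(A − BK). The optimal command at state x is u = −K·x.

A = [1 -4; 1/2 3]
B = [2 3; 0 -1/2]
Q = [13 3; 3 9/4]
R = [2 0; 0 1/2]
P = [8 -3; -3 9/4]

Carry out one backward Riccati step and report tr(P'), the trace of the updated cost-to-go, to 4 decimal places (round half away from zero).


BᵀP = [16.0000 -6.0000; 25.5000 -10.1250]
S = R + BᵀPB = [2 0; 0 1/2] + [32.0000 51.0000; 51.0000 81.5625] = [34.0000 51.0000; 51.0000 82.0625]
BᵀPA = [13.0000 -82.0000; 20.4375 -132.3750]
K = S⁻¹·BᵀPA = [0.1295 0.1163; 0.1685 -1.6854]
A−BK = [0.2353 0.8235; 0.5843 2.1573]
AᵀP(A−BK) = [0.4339 1.3080; 1.3080 6.6847]
P' = Q + AᵀP(A−BK) = [13.4339 4.3080; 4.3080 8.9347]
tr(P') = 22.3686

22.3686


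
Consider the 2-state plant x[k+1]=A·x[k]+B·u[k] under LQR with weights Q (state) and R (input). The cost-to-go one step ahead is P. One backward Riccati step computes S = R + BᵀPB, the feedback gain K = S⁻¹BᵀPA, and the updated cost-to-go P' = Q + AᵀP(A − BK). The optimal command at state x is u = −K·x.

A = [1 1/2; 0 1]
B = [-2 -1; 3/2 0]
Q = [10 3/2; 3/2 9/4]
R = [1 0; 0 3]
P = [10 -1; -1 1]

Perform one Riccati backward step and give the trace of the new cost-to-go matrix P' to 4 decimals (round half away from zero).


13.9996

BᵀP = [-21.5000 3.5000; -10.0000 1.0000]
S = R + BᵀPB = [1 0; 0 3] + [48.2500 21.5000; 21.5000 10.0000] = [49.2500 21.5000; 21.5000 13.0000]
BᵀPA = [-21.5000 -7.2500; -10.0000 -4.0000]
K = S⁻¹·BᵀPA = [-0.3624 -0.0463; -0.1699 -0.2310]
A−BK = [0.1053 0.1763; 0.5435 1.0695]
AᵀP(A−BK) = [0.5098 0.6931; 0.6931 1.2398]
P' = Q + AᵀP(A−BK) = [10.5098 2.1931; 2.1931 3.4898]
tr(P') = 13.9996


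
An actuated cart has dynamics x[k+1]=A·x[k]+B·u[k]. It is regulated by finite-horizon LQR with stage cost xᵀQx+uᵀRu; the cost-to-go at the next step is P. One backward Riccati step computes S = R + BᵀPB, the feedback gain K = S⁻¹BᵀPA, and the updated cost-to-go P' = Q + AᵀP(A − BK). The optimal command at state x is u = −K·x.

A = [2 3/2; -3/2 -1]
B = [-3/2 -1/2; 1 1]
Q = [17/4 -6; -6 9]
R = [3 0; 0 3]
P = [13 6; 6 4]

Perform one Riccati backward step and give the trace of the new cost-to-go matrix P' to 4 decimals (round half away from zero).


19.8037

BᵀP = [-13.5000 -5.0000; -0.5000 1.0000]
S = R + BᵀPB = [3 0; 0 3] + [15.2500 1.7500; 1.7500 1.2500] = [18.2500 1.7500; 1.7500 4.2500]
BᵀPA = [-19.5000 -15.2500; -2.5000 -1.7500]
K = S⁻¹·BᵀPA = [-1.0537 -0.8289; -0.1544 -0.0705]
A−BK = [0.3423 0.2215; -0.2919 -0.1007]
AᵀP(A−BK) = [4.0671 3.1611; 3.1611 2.4866]
P' = Q + AᵀP(A−BK) = [8.3171 -2.8389; -2.8389 11.4866]
tr(P') = 19.8037


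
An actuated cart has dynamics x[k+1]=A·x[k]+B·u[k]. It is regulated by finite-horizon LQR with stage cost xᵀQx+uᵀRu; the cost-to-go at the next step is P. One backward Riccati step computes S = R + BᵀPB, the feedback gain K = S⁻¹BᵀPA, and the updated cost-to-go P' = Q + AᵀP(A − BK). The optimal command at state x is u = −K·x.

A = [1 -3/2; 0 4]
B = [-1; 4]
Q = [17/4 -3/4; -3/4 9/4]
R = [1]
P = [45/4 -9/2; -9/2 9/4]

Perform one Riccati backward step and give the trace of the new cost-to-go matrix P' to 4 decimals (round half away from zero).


9.2040

BᵀP = [-29.2500 13.5000]
S = R + BᵀPB = [1] + [83.2500] = [84.2500]
BᵀPA = [-29.2500 97.8750]
K = S⁻¹·BᵀPA = [-0.3472 1.1617]
A−BK = [0.6528 -0.3383; 1.3887 -0.6469]
AᵀP(A−BK) = [1.0950 -0.8947; -0.8947 1.6091]
P' = Q + AᵀP(A−BK) = [5.3450 -1.6447; -1.6447 3.8591]
tr(P') = 9.2040


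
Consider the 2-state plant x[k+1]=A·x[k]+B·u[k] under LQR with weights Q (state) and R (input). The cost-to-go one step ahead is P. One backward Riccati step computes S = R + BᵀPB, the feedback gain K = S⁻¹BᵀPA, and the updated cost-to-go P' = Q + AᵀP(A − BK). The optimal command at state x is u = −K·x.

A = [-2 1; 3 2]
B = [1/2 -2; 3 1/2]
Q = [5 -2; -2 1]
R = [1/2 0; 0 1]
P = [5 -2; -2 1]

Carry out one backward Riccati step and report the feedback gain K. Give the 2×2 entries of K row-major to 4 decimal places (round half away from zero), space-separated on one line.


0.7911 0.5117 1.1553 -0.2413

BᵀP = [-3.5000 2.0000; -11.0000 4.5000]
S = R + BᵀPB = [1/2 0; 0 1] + [4.2500 8.0000; 8.0000 24.2500] = [4.7500 8.0000; 8.0000 25.2500]
BᵀPA = [13.0000 0.5000; 35.5000 -2.0000]
K = S⁻¹·BᵀPA = [0.7911 0.5117; 1.1553 -0.2413]
A−BK = [-0.0849 0.2615; 0.0492 0.5855]
AᵀP(A−BK) = [1.7028 -0.0849; -0.0849 0.2615]
P' = Q + AᵀP(A−BK) = [6.7028 -2.0849; -2.0849 1.2615]
tr(P') = 7.9642


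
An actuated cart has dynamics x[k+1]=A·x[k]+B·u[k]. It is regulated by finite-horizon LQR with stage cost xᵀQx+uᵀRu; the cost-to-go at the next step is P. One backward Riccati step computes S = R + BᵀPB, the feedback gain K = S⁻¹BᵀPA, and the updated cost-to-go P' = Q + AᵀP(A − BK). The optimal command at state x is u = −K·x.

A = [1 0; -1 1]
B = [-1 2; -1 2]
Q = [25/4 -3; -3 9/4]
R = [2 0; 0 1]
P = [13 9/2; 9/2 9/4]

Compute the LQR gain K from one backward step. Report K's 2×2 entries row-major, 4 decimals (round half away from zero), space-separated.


BᵀP = [-17.5000 -6.7500; 35.0000 13.5000]
S = R + BᵀPB = [2 0; 0 1] + [24.2500 -48.5000; -48.5000 97.0000] = [26.2500 -48.5000; -48.5000 98.0000]
BᵀPA = [-10.7500 -6.7500; 21.5000 13.5000]
K = S⁻¹·BᵀPA = [-0.0488 -0.0306; 0.1952 0.1226]
A−BK = [0.5607 -0.2758; -1.4393 0.7242]
AᵀP(A−BK) = [1.5278 -0.7151; -0.7151 0.3882]
P' = Q + AᵀP(A−BK) = [7.7778 -3.7151; -3.7151 2.6382]
tr(P') = 10.4160

-0.0488 -0.0306 0.1952 0.1226


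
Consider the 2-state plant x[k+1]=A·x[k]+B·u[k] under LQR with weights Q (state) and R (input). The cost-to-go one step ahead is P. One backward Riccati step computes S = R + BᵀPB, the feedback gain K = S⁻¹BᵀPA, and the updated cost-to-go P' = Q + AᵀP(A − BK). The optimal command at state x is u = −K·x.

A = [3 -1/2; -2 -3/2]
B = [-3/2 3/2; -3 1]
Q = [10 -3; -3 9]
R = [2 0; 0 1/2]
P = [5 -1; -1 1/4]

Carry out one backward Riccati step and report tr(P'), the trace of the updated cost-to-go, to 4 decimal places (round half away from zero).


BᵀP = [-4.5000 0.7500; 6.5000 -1.2500]
S = R + BᵀPB = [2 0; 0 1/2] + [4.5000 -6.0000; -6.0000 8.5000] = [6.5000 -6.0000; -6.0000 9.0000]
BᵀPA = [-15.0000 1.1250; 22.0000 -1.3750]
K = S⁻¹·BᵀPA = [-0.1333 0.0833; 2.3556 -0.0972]
A−BK = [-0.7333 -0.2292; -4.7556 -1.1528]
AᵀP(A−BK) = [4.1778 0.1389; 0.1389 0.0851]
P' = Q + AᵀP(A−BK) = [14.1778 -2.8611; -2.8611 9.0851]
tr(P') = 23.2628

23.2628


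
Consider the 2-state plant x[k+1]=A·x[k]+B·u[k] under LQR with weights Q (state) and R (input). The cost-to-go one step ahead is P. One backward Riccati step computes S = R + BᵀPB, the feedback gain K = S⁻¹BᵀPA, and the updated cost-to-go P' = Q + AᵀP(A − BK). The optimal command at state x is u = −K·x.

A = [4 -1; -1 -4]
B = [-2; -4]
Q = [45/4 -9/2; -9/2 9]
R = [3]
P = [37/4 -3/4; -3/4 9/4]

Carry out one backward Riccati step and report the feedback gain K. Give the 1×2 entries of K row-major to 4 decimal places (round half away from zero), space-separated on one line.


BᵀP = [-15.5000 -7.5000]
S = R + BᵀPB = [3] + [61.0000] = [64.0000]
BᵀPA = [-54.5000 45.5000]
K = S⁻¹·BᵀPA = [-0.8516 0.7109]
A−BK = [2.2969 0.4219; -4.4063 -1.1563]
AᵀP(A−BK) = [109.8398 21.9961; 21.9961 6.9023]
P' = Q + AᵀP(A−BK) = [121.0898 17.4961; 17.4961 15.9023]
tr(P') = 136.9922

-0.8516 0.7109


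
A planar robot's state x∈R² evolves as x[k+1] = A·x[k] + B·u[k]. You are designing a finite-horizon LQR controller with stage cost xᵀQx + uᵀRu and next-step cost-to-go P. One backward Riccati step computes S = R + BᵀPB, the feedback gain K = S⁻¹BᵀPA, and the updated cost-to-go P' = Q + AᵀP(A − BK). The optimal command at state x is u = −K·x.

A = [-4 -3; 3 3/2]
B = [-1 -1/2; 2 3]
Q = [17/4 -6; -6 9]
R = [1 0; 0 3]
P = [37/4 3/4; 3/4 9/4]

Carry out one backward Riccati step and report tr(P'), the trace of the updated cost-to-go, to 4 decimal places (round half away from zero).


BᵀP = [-7.7500 3.7500; -2.3750 6.3750]
S = R + BᵀPB = [1 0; 0 3] + [15.2500 15.1250; 15.1250 20.3125] = [16.2500 15.1250; 15.1250 23.3125]
BᵀPA = [42.2500 28.8750; 28.6250 16.6875]
K = S⁻¹·BᵀPA = [3.6785 2.8038; -1.1587 -1.1033]
A−BK = [-0.9009 -0.7478; -0.8809 -0.7978]
AᵀP(A−BK) = [28.0021 22.9948; 22.9948 19.0130]
P' = Q + AᵀP(A−BK) = [32.2521 16.9948; 16.9948 28.0130]
tr(P') = 60.2651

60.2651


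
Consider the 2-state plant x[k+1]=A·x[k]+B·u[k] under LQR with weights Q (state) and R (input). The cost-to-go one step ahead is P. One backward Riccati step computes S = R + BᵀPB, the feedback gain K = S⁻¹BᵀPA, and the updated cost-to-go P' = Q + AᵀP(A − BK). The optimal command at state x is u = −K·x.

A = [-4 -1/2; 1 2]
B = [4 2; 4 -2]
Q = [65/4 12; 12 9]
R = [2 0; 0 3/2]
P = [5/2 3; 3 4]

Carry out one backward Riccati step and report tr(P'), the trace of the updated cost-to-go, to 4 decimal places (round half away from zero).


BᵀP = [22.0000 28.0000; -1.0000 -2.0000]
S = R + BᵀPB = [2 0; 0 3/2] + [200.0000 -12.0000; -12.0000 2.0000] = [202.0000 -12.0000; -12.0000 3.5000]
BᵀPA = [-60.0000 45.0000; 2.0000 -3.5000]
K = S⁻¹·BᵀPA = [-0.3304 0.2052; -0.5613 -0.2966]
A−BK = [-1.5560 -0.7274; 1.1989 0.5861]
AᵀP(A−BK) = [1.3002 0.4023; 0.4023 0.3550]
P' = Q + AᵀP(A−BK) = [17.5502 12.4023; 12.4023 9.3550]
tr(P') = 26.9052

26.9052


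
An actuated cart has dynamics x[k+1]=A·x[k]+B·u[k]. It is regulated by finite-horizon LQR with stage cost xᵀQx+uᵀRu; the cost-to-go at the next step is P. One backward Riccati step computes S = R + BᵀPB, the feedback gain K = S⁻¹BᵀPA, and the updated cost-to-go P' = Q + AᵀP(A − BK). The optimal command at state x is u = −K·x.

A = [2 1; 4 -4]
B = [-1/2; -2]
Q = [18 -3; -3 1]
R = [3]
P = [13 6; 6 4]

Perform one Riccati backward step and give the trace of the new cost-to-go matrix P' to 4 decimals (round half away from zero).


BᵀP = [-18.5000 -11.0000]
S = R + BᵀPB = [3] + [31.2500] = [34.2500]
BᵀPA = [-81.0000 25.5000]
K = S⁻¹·BᵀPA = [-2.3650 0.7445]
A−BK = [0.8175 1.3723; -0.7299 -2.5109]
AᵀP(A−BK) = [20.4380 -1.6934; -1.6934 10.0146]
P' = Q + AᵀP(A−BK) = [38.4380 -4.6934; -4.6934 11.0146]
tr(P') = 49.4526

49.4526


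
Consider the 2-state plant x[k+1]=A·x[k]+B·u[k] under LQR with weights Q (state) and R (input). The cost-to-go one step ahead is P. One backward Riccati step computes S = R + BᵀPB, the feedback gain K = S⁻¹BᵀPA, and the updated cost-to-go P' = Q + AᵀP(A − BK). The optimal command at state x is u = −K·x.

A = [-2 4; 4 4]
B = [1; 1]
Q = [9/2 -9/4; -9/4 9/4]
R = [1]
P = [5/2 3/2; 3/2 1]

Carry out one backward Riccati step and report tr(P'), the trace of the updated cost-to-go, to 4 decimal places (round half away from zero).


BᵀP = [4.0000 2.5000]
S = R + BᵀPB = [1] + [6.5000] = [7.5000]
BᵀPA = [2.0000 26.0000]
K = S⁻¹·BᵀPA = [0.2667 3.4667]
A−BK = [-2.2667 0.5333; 3.7333 0.5333]
AᵀP(A−BK) = [1.4667 1.0667; 1.0667 13.8667]
P' = Q + AᵀP(A−BK) = [5.9667 -1.1833; -1.1833 16.1167]
tr(P') = 22.0833

22.0833


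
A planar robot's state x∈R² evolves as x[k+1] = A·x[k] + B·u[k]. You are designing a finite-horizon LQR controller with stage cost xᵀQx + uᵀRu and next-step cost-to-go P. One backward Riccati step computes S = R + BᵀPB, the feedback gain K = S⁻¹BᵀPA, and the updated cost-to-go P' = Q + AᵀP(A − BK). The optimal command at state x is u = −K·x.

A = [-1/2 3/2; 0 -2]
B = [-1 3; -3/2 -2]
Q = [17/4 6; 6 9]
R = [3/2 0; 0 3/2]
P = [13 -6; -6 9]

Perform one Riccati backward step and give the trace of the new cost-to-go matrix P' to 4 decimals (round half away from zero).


14.2310

BᵀP = [-4.0000 -7.5000; 51.0000 -36.0000]
S = R + BᵀPB = [3/2 0; 0 3/2] + [15.2500 3.0000; 3.0000 225.0000] = [16.7500 3.0000; 3.0000 226.5000]
BᵀPA = [2.0000 9.0000; -25.5000 148.5000]
K = S⁻¹·BᵀPA = [0.1399 0.4209; -0.1144 0.6501]
A−BK = [-0.0168 -0.0293; -0.0190 -0.0686]
AᵀP(A−BK) = [0.0521 -0.0154; -0.0154 0.9289]
P' = Q + AᵀP(A−BK) = [4.3021 5.9846; 5.9846 9.9289]
tr(P') = 14.2310


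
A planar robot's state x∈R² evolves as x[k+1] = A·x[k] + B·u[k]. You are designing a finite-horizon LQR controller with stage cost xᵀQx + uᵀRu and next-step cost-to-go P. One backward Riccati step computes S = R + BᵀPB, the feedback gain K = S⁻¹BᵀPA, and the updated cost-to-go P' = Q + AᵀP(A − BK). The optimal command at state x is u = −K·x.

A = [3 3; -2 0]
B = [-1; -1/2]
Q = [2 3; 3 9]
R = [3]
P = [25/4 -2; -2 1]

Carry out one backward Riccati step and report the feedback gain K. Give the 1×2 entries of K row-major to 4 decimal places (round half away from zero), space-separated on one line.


BᵀP = [-5.2500 1.5000]
S = R + BᵀPB = [3] + [4.5000] = [7.5000]
BᵀPA = [-18.7500 -15.7500]
K = S⁻¹·BᵀPA = [-2.5000 -2.1000]
A−BK = [0.5000 0.9000; -3.2500 -1.0500]
AᵀP(A−BK) = [37.3750 28.8750; 28.8750 23.1750]
P' = Q + AᵀP(A−BK) = [39.3750 31.8750; 31.8750 32.1750]
tr(P') = 71.5500

-2.5000 -2.1000


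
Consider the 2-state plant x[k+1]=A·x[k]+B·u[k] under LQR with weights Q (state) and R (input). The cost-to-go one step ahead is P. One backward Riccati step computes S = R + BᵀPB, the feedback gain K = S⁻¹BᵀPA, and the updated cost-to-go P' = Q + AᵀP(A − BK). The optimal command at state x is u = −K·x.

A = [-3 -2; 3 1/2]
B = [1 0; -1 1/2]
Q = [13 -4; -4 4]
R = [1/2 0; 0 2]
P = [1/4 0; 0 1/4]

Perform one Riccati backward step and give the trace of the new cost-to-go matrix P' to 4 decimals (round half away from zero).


19.9046

BᵀP = [0.2500 -0.2500; 0.0000 0.1250]
S = R + BᵀPB = [1/2 0; 0 2] + [0.5000 -0.1250; -0.1250 0.0625] = [1.0000 -0.1250; -0.1250 2.0625]
BᵀPA = [-1.5000 -0.6250; 0.3750 0.0625]
K = S⁻¹·BᵀPA = [-1.4885 -0.6260; 0.0916 -0.0076]
A−BK = [-1.5115 -1.3740; 1.4656 -0.1221]
AᵀP(A−BK) = [2.2328 0.9389; 0.9389 0.6718]
P' = Q + AᵀP(A−BK) = [15.2328 -3.0611; -3.0611 4.6718]
tr(P') = 19.9046


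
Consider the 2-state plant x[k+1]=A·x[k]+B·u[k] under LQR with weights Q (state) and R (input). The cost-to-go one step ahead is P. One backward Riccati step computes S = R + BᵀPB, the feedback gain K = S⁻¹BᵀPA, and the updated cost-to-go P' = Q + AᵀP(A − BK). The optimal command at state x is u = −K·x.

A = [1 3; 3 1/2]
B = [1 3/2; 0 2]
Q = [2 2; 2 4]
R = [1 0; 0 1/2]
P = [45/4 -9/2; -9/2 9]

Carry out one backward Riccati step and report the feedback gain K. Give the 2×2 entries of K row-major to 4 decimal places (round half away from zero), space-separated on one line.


-1.1144 2.3770 1.4478 0.3025

BᵀP = [11.2500 -4.5000; 7.8750 11.2500]
S = R + BᵀPB = [1 0; 0 1/2] + [11.2500 7.8750; 7.8750 34.3125] = [12.2500 7.8750; 7.8750 34.8125]
BᵀPA = [-2.2500 31.5000; 41.6250 29.2500]
K = S⁻¹·BᵀPA = [-1.1144 2.3770; 1.4478 0.3025]
A−BK = [-0.0573 0.1693; 0.1044 -0.1050]
AᵀP(A−BK) = [2.4788 -2.7443; -2.7443 6.2773]
P' = Q + AᵀP(A−BK) = [4.4788 -0.7443; -0.7443 10.2773]
tr(P') = 14.7561


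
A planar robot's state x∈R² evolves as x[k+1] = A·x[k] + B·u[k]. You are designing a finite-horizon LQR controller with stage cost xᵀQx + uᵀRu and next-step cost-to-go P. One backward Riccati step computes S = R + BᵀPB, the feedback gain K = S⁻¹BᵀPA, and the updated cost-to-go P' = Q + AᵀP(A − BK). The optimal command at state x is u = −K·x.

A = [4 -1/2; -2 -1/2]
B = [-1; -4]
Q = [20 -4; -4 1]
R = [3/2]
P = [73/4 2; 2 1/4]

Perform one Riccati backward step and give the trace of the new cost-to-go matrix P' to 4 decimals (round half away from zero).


BᵀP = [-26.2500 -3.0000]
S = R + BᵀPB = [3/2] + [38.2500] = [39.7500]
BᵀPA = [-99.0000 14.6250]
K = S⁻¹·BᵀPA = [-2.4906 0.3679]
A−BK = [1.5094 -0.1321; -11.9623 0.9717]
AᵀP(A−BK) = [14.4340 -1.8255; -1.8255 0.2441]
P' = Q + AᵀP(A−BK) = [34.4340 -5.8255; -5.8255 1.2441]
tr(P') = 35.6781

35.6781


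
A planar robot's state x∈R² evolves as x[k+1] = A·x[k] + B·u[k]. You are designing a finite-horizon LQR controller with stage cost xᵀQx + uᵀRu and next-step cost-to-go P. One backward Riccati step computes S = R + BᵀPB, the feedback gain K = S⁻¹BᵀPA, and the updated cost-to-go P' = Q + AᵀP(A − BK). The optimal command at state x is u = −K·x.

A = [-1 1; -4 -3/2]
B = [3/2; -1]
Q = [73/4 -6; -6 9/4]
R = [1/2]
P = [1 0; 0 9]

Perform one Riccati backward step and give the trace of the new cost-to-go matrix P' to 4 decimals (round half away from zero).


66.3032

BᵀP = [1.5000 -9.0000]
S = R + BᵀPB = [1/2] + [11.2500] = [11.7500]
BᵀPA = [34.5000 15.0000]
K = S⁻¹·BᵀPA = [2.9362 1.2766]
A−BK = [-5.4043 -0.9149; -1.0638 -0.2234]
AᵀP(A−BK) = [43.7021 8.9574; 8.9574 2.1011]
P' = Q + AᵀP(A−BK) = [61.9521 2.9574; 2.9574 4.3511]
tr(P') = 66.3032


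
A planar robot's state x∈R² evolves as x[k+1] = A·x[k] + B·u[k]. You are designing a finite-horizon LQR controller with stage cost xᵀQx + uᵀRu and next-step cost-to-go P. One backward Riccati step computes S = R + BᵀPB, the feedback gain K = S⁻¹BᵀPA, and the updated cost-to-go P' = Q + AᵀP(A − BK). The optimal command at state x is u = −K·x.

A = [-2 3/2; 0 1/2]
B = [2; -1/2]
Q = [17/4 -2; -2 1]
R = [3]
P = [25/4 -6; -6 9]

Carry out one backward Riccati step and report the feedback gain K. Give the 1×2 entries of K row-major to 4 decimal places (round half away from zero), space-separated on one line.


-0.7337 0.3550

BᵀP = [15.5000 -16.5000]
S = R + BᵀPB = [3] + [39.2500] = [42.2500]
BᵀPA = [-31.0000 15.0000]
K = S⁻¹·BᵀPA = [-0.7337 0.3550]
A−BK = [-0.5325 0.7899; -0.3669 0.6775]
AᵀP(A−BK) = [2.2544 -1.7441; -1.7441 1.9871]
P' = Q + AᵀP(A−BK) = [6.5044 -3.7441; -3.7441 2.9871]
tr(P') = 9.4915


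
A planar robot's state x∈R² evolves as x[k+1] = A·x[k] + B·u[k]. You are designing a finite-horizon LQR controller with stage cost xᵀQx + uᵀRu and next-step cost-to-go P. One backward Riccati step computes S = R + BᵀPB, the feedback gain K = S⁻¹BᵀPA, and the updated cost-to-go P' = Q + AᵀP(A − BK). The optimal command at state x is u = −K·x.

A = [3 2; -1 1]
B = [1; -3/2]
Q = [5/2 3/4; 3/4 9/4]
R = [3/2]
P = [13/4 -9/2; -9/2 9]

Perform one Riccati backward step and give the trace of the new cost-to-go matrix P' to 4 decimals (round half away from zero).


14.0519

BᵀP = [10.0000 -18.0000]
S = R + BᵀPB = [3/2] + [37.0000] = [38.5000]
BᵀPA = [48.0000 2.0000]
K = S⁻¹·BᵀPA = [1.2468 0.0519]
A−BK = [1.7532 1.9481; 0.8701 1.0779]
AᵀP(A−BK) = [5.4058 3.5065; 3.5065 3.8961]
P' = Q + AᵀP(A−BK) = [7.9058 4.2565; 4.2565 6.1461]
tr(P') = 14.0519


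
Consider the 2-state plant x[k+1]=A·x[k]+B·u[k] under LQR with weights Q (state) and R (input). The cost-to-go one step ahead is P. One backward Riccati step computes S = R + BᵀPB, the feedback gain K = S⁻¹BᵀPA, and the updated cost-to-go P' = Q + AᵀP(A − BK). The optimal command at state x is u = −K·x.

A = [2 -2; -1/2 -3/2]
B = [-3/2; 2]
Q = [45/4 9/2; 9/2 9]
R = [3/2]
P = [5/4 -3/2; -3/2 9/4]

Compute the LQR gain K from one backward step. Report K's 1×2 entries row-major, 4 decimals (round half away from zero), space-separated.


-0.5882 -0.0168

BᵀP = [-4.8750 6.7500]
S = R + BᵀPB = [3/2] + [20.8125] = [22.3125]
BᵀPA = [-13.1250 -0.3750]
K = S⁻¹·BᵀPA = [-0.5882 -0.0168]
A−BK = [1.1176 -2.0252; 0.6765 -1.4664]
AᵀP(A−BK) = [0.8419 -0.5331; -0.5331 1.0562]
P' = Q + AᵀP(A−BK) = [12.0919 3.9669; 3.9669 10.0562]
tr(P') = 22.1481


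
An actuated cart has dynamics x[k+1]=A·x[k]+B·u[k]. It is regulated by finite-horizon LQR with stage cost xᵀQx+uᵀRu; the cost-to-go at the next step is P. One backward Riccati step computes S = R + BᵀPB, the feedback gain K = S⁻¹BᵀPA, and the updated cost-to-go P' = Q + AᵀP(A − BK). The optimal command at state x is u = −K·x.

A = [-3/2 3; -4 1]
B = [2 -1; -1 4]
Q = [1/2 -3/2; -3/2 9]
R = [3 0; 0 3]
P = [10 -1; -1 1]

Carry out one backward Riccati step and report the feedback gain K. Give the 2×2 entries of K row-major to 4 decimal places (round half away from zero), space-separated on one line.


BᵀP = [21.0000 -3.0000; -14.0000 5.0000]
S = R + BᵀPB = [3 0; 0 3] + [45.0000 -33.0000; -33.0000 34.0000] = [48.0000 -33.0000; -33.0000 37.0000]
BᵀPA = [-19.5000 60.0000; 1.0000 -37.0000]
K = S⁻¹·BᵀPA = [-1.0022 1.4541; -0.8668 0.2969]
A−BK = [-0.3624 0.3886; -1.5349 1.2664]
AᵀP(A−BK) = [7.8242 -7.4410; -7.4410 8.7380]
P' = Q + AᵀP(A−BK) = [8.3242 -8.9410; -8.9410 17.7380]
tr(P') = 26.0622

-1.0022 1.4541 -0.8668 0.2969


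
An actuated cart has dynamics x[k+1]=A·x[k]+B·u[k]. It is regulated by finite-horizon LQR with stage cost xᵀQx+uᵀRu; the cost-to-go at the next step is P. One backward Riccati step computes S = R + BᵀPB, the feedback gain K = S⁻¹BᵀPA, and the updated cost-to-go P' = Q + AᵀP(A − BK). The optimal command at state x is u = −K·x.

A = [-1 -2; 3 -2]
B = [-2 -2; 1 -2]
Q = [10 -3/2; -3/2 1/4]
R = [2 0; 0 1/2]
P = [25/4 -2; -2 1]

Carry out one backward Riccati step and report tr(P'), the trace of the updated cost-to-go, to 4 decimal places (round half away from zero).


BᵀP = [-14.5000 5.0000; -8.5000 2.0000]
S = R + BᵀPB = [2 0; 0 1/2] + [34.0000 19.0000; 19.0000 13.0000] = [36.0000 19.0000; 19.0000 13.5000]
BᵀPA = [29.5000 19.0000; 14.5000 13.0000]
K = S⁻¹·BᵀPA = [0.9820 0.0760; -0.3080 0.8560]
A−BK = [0.3480 -0.1360; 1.4020 -0.3640]
AᵀP(A−BK) = [2.7470 -0.1540; -0.1540 0.4280]
P' = Q + AᵀP(A−BK) = [12.7470 -1.6540; -1.6540 0.6780]
tr(P') = 13.4250

13.4250


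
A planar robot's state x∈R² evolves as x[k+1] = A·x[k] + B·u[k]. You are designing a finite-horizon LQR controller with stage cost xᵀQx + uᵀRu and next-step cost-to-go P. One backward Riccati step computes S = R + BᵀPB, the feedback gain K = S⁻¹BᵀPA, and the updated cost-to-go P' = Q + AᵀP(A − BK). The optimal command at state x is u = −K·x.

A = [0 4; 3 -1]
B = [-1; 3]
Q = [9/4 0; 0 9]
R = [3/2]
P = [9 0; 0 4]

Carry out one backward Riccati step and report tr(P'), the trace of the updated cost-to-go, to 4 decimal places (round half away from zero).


117.8306

BᵀP = [-9.0000 12.0000]
S = R + BᵀPB = [3/2] + [45.0000] = [46.5000]
BᵀPA = [36.0000 -48.0000]
K = S⁻¹·BᵀPA = [0.7742 -1.0323]
A−BK = [0.7742 2.9677; 0.6774 2.0968]
AᵀP(A−BK) = [8.1290 25.1613; 25.1613 98.4516]
P' = Q + AᵀP(A−BK) = [10.3790 25.1613; 25.1613 107.4516]
tr(P') = 117.8306


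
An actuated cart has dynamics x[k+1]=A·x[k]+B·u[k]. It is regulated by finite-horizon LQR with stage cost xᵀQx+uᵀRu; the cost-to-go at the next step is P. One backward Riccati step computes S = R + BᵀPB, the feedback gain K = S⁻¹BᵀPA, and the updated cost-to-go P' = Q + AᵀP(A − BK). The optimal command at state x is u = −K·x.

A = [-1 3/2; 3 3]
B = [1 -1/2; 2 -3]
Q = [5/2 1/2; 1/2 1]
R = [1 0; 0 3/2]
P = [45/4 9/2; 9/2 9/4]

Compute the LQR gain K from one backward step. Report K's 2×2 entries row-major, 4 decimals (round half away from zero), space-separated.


BᵀP = [20.2500 9.0000; -19.1250 -9.0000]
S = R + BᵀPB = [1 0; 0 3/2] + [38.2500 -37.1250; -37.1250 36.5625] = [39.2500 -37.1250; -37.1250 38.0625]
BᵀPA = [6.7500 57.3750; -7.8750 -55.6875]
K = S⁻¹·BᵀPA = [-0.3063 1.0065; -0.5057 -0.4814]
A−BK = [-0.9465 0.2528; 2.0956 -0.4571]
AᵀP(A−BK) = [2.5855 -0.4595; -0.4595 1.5097]
P' = Q + AᵀP(A−BK) = [5.0855 0.0405; 0.0405 2.5097]
tr(P') = 7.5952

-0.3063 1.0065 -0.5057 -0.4814


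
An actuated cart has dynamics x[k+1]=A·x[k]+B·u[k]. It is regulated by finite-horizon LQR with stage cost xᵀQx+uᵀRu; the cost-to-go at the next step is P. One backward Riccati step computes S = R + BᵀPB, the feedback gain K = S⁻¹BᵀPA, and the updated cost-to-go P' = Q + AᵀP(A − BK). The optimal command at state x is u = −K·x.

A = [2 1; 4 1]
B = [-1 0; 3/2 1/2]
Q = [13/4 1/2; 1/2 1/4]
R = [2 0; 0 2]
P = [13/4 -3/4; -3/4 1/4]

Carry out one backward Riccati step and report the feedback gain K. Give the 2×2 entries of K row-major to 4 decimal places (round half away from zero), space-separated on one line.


-0.5287 -0.4023 0.0230 -0.0115

BᵀP = [-4.3750 1.1250; -0.3750 0.1250]
S = R + BᵀPB = [2 0; 0 2] + [6.0625 0.5625; 0.5625 0.0625] = [8.0625 0.5625; 0.5625 2.0625]
BᵀPA = [-4.2500 -3.2500; -0.2500 -0.2500]
K = S⁻¹·BᵀPA = [-0.5287 -0.4023; 0.0230 -0.0115]
A−BK = [1.4713 0.5977; 4.7816 1.6092]
AᵀP(A−BK) = [2.7586 1.2874; 1.2874 0.6897]
P' = Q + AᵀP(A−BK) = [6.0086 1.7874; 1.7874 0.9397]
tr(P') = 6.9483


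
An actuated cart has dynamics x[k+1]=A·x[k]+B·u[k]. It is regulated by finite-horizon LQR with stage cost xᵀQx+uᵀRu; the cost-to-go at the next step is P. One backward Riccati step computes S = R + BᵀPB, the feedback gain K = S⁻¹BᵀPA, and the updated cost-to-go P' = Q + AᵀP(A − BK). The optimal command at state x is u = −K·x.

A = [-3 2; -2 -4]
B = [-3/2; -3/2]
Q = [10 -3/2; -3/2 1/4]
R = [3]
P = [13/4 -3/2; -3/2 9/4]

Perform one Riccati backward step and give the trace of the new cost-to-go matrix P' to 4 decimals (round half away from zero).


BᵀP = [-2.6250 -1.1250]
S = R + BᵀPB = [3] + [5.6250] = [8.6250]
BᵀPA = [10.1250 -0.7500]
K = S⁻¹·BᵀPA = [1.1739 -0.0870]
A−BK = [-1.2391 1.8696; -0.2391 -4.1304]
AᵀP(A−BK) = [8.3641 -12.6196; -12.6196 72.9348]
P' = Q + AᵀP(A−BK) = [18.3641 -14.1196; -14.1196 73.1848]
tr(P') = 91.5489

91.5489


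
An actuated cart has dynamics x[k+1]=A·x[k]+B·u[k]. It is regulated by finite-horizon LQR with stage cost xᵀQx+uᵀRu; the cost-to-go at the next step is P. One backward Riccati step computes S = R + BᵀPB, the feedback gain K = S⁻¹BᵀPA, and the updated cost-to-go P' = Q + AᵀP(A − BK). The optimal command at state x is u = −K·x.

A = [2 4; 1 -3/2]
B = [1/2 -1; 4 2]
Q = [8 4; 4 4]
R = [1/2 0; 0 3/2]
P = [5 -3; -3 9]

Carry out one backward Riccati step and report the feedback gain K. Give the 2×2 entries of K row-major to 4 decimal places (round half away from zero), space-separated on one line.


0.8191 0.9186 -1.1982 -2.7084

BᵀP = [-9.5000 34.5000; -11.0000 21.0000]
S = R + BᵀPB = [1/2 0; 0 3/2] + [133.2500 78.5000; 78.5000 53.0000] = [133.7500 78.5000; 78.5000 54.5000]
BᵀPA = [15.5000 -89.7500; -1.0000 -75.5000]
K = S⁻¹·BᵀPA = [0.8191 0.9186; -1.1982 -2.7084]
A−BK = [0.3923 0.8323; 0.1199 0.2425]
AᵀP(A−BK) = [3.1055 6.5533; 6.5533 14.2070]
P' = Q + AᵀP(A−BK) = [11.1055 10.5533; 10.5533 18.2070]
tr(P') = 29.3125


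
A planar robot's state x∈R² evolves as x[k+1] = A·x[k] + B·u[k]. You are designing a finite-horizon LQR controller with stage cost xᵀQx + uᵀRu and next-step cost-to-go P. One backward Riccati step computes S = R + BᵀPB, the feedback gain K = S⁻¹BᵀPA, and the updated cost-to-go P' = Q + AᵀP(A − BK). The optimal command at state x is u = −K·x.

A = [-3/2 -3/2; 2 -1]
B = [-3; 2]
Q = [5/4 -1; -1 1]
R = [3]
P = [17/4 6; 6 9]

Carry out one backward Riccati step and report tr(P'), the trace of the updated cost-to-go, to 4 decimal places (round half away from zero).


47.8929

BᵀP = [-0.7500 0.0000]
S = R + BᵀPB = [3] + [2.2500] = [5.2500]
BᵀPA = [1.1250 1.1250]
K = S⁻¹·BᵀPA = [0.2143 0.2143]
A−BK = [-0.8571 -0.8571; 1.5714 -1.4286]
AᵀP(A−BK) = [9.3214 -17.6786; -17.6786 36.3214]
P' = Q + AᵀP(A−BK) = [10.5714 -18.6786; -18.6786 37.3214]
tr(P') = 47.8929
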